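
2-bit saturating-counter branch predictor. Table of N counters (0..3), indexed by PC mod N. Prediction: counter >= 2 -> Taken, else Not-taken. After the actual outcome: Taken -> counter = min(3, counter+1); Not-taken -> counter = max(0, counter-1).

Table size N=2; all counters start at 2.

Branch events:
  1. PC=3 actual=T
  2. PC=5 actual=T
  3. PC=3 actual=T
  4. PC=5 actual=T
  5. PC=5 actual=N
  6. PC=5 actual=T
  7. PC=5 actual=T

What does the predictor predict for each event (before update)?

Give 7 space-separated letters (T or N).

Ev 1: PC=3 idx=1 pred=T actual=T -> ctr[1]=3
Ev 2: PC=5 idx=1 pred=T actual=T -> ctr[1]=3
Ev 3: PC=3 idx=1 pred=T actual=T -> ctr[1]=3
Ev 4: PC=5 idx=1 pred=T actual=T -> ctr[1]=3
Ev 5: PC=5 idx=1 pred=T actual=N -> ctr[1]=2
Ev 6: PC=5 idx=1 pred=T actual=T -> ctr[1]=3
Ev 7: PC=5 idx=1 pred=T actual=T -> ctr[1]=3

Answer: T T T T T T T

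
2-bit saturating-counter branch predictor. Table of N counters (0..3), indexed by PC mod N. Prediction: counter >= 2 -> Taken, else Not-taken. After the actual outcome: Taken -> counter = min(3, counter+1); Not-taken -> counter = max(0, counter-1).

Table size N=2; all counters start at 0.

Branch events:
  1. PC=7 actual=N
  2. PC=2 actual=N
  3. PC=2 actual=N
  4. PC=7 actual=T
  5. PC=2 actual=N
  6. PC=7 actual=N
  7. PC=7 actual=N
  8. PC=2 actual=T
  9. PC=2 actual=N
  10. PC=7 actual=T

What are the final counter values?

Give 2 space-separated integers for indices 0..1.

Ev 1: PC=7 idx=1 pred=N actual=N -> ctr[1]=0
Ev 2: PC=2 idx=0 pred=N actual=N -> ctr[0]=0
Ev 3: PC=2 idx=0 pred=N actual=N -> ctr[0]=0
Ev 4: PC=7 idx=1 pred=N actual=T -> ctr[1]=1
Ev 5: PC=2 idx=0 pred=N actual=N -> ctr[0]=0
Ev 6: PC=7 idx=1 pred=N actual=N -> ctr[1]=0
Ev 7: PC=7 idx=1 pred=N actual=N -> ctr[1]=0
Ev 8: PC=2 idx=0 pred=N actual=T -> ctr[0]=1
Ev 9: PC=2 idx=0 pred=N actual=N -> ctr[0]=0
Ev 10: PC=7 idx=1 pred=N actual=T -> ctr[1]=1

Answer: 0 1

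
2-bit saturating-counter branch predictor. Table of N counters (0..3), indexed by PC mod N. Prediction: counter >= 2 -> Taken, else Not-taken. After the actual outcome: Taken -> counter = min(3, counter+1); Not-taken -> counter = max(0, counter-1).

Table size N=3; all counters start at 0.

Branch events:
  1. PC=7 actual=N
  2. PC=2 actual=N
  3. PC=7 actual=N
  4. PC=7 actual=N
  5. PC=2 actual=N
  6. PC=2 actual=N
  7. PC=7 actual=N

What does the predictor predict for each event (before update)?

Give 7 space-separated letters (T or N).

Ev 1: PC=7 idx=1 pred=N actual=N -> ctr[1]=0
Ev 2: PC=2 idx=2 pred=N actual=N -> ctr[2]=0
Ev 3: PC=7 idx=1 pred=N actual=N -> ctr[1]=0
Ev 4: PC=7 idx=1 pred=N actual=N -> ctr[1]=0
Ev 5: PC=2 idx=2 pred=N actual=N -> ctr[2]=0
Ev 6: PC=2 idx=2 pred=N actual=N -> ctr[2]=0
Ev 7: PC=7 idx=1 pred=N actual=N -> ctr[1]=0

Answer: N N N N N N N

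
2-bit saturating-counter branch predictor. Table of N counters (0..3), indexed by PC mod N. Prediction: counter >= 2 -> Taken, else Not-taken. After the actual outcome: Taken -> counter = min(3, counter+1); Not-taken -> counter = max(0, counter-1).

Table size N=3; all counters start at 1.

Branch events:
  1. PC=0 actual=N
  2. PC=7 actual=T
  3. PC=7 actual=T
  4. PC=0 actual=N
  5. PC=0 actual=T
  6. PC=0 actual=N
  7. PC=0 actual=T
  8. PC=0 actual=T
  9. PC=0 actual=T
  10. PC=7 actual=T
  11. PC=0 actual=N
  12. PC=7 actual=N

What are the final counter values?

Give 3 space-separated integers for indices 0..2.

Ev 1: PC=0 idx=0 pred=N actual=N -> ctr[0]=0
Ev 2: PC=7 idx=1 pred=N actual=T -> ctr[1]=2
Ev 3: PC=7 idx=1 pred=T actual=T -> ctr[1]=3
Ev 4: PC=0 idx=0 pred=N actual=N -> ctr[0]=0
Ev 5: PC=0 idx=0 pred=N actual=T -> ctr[0]=1
Ev 6: PC=0 idx=0 pred=N actual=N -> ctr[0]=0
Ev 7: PC=0 idx=0 pred=N actual=T -> ctr[0]=1
Ev 8: PC=0 idx=0 pred=N actual=T -> ctr[0]=2
Ev 9: PC=0 idx=0 pred=T actual=T -> ctr[0]=3
Ev 10: PC=7 idx=1 pred=T actual=T -> ctr[1]=3
Ev 11: PC=0 idx=0 pred=T actual=N -> ctr[0]=2
Ev 12: PC=7 idx=1 pred=T actual=N -> ctr[1]=2

Answer: 2 2 1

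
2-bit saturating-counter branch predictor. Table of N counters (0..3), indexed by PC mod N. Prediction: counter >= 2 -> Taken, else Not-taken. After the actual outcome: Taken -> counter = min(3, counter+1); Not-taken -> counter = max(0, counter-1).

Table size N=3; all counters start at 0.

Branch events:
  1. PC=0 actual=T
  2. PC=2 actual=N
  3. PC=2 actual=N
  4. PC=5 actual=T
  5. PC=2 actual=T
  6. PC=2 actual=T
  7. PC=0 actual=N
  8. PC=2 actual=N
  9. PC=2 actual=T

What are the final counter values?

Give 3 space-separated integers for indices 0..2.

Ev 1: PC=0 idx=0 pred=N actual=T -> ctr[0]=1
Ev 2: PC=2 idx=2 pred=N actual=N -> ctr[2]=0
Ev 3: PC=2 idx=2 pred=N actual=N -> ctr[2]=0
Ev 4: PC=5 idx=2 pred=N actual=T -> ctr[2]=1
Ev 5: PC=2 idx=2 pred=N actual=T -> ctr[2]=2
Ev 6: PC=2 idx=2 pred=T actual=T -> ctr[2]=3
Ev 7: PC=0 idx=0 pred=N actual=N -> ctr[0]=0
Ev 8: PC=2 idx=2 pred=T actual=N -> ctr[2]=2
Ev 9: PC=2 idx=2 pred=T actual=T -> ctr[2]=3

Answer: 0 0 3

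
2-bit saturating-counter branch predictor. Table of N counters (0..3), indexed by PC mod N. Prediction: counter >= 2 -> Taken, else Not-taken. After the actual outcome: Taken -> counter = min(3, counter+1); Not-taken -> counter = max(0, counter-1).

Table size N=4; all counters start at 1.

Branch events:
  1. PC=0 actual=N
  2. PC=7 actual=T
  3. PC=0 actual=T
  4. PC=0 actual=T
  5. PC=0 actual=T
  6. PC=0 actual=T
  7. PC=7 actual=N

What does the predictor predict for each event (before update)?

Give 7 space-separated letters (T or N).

Answer: N N N N T T T

Derivation:
Ev 1: PC=0 idx=0 pred=N actual=N -> ctr[0]=0
Ev 2: PC=7 idx=3 pred=N actual=T -> ctr[3]=2
Ev 3: PC=0 idx=0 pred=N actual=T -> ctr[0]=1
Ev 4: PC=0 idx=0 pred=N actual=T -> ctr[0]=2
Ev 5: PC=0 idx=0 pred=T actual=T -> ctr[0]=3
Ev 6: PC=0 idx=0 pred=T actual=T -> ctr[0]=3
Ev 7: PC=7 idx=3 pred=T actual=N -> ctr[3]=1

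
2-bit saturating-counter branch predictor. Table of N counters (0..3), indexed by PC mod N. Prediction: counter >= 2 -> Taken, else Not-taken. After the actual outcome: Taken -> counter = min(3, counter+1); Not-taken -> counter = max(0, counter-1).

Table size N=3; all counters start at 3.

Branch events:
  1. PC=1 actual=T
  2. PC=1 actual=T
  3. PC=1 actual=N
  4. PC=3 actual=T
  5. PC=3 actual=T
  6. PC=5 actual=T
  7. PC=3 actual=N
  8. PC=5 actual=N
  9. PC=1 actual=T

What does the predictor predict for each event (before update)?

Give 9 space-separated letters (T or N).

Ev 1: PC=1 idx=1 pred=T actual=T -> ctr[1]=3
Ev 2: PC=1 idx=1 pred=T actual=T -> ctr[1]=3
Ev 3: PC=1 idx=1 pred=T actual=N -> ctr[1]=2
Ev 4: PC=3 idx=0 pred=T actual=T -> ctr[0]=3
Ev 5: PC=3 idx=0 pred=T actual=T -> ctr[0]=3
Ev 6: PC=5 idx=2 pred=T actual=T -> ctr[2]=3
Ev 7: PC=3 idx=0 pred=T actual=N -> ctr[0]=2
Ev 8: PC=5 idx=2 pred=T actual=N -> ctr[2]=2
Ev 9: PC=1 idx=1 pred=T actual=T -> ctr[1]=3

Answer: T T T T T T T T T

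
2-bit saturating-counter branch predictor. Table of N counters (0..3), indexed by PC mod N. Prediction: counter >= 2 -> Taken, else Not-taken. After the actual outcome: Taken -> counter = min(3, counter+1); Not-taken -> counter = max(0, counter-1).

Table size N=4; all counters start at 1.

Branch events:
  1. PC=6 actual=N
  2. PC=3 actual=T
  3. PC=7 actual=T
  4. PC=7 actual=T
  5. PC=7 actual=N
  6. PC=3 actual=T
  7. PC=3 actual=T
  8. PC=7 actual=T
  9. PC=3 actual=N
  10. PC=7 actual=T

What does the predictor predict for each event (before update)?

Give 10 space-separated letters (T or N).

Answer: N N T T T T T T T T

Derivation:
Ev 1: PC=6 idx=2 pred=N actual=N -> ctr[2]=0
Ev 2: PC=3 idx=3 pred=N actual=T -> ctr[3]=2
Ev 3: PC=7 idx=3 pred=T actual=T -> ctr[3]=3
Ev 4: PC=7 idx=3 pred=T actual=T -> ctr[3]=3
Ev 5: PC=7 idx=3 pred=T actual=N -> ctr[3]=2
Ev 6: PC=3 idx=3 pred=T actual=T -> ctr[3]=3
Ev 7: PC=3 idx=3 pred=T actual=T -> ctr[3]=3
Ev 8: PC=7 idx=3 pred=T actual=T -> ctr[3]=3
Ev 9: PC=3 idx=3 pred=T actual=N -> ctr[3]=2
Ev 10: PC=7 idx=3 pred=T actual=T -> ctr[3]=3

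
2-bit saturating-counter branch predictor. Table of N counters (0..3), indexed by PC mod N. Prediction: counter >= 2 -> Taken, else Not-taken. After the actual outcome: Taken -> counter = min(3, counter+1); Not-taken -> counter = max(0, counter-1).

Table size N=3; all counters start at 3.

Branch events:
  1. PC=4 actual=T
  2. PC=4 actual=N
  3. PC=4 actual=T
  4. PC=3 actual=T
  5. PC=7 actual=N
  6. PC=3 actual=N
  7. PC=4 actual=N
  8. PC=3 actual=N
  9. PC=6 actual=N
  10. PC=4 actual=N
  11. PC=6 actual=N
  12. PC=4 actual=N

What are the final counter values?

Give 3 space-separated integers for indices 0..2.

Ev 1: PC=4 idx=1 pred=T actual=T -> ctr[1]=3
Ev 2: PC=4 idx=1 pred=T actual=N -> ctr[1]=2
Ev 3: PC=4 idx=1 pred=T actual=T -> ctr[1]=3
Ev 4: PC=3 idx=0 pred=T actual=T -> ctr[0]=3
Ev 5: PC=7 idx=1 pred=T actual=N -> ctr[1]=2
Ev 6: PC=3 idx=0 pred=T actual=N -> ctr[0]=2
Ev 7: PC=4 idx=1 pred=T actual=N -> ctr[1]=1
Ev 8: PC=3 idx=0 pred=T actual=N -> ctr[0]=1
Ev 9: PC=6 idx=0 pred=N actual=N -> ctr[0]=0
Ev 10: PC=4 idx=1 pred=N actual=N -> ctr[1]=0
Ev 11: PC=6 idx=0 pred=N actual=N -> ctr[0]=0
Ev 12: PC=4 idx=1 pred=N actual=N -> ctr[1]=0

Answer: 0 0 3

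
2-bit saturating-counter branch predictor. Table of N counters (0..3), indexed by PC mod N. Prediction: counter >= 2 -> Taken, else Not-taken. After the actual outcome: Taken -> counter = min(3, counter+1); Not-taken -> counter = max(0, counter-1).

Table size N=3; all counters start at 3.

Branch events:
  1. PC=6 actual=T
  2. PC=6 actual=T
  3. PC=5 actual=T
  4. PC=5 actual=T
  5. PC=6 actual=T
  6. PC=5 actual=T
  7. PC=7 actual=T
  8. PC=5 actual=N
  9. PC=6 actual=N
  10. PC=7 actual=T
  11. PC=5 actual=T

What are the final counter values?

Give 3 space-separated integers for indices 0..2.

Ev 1: PC=6 idx=0 pred=T actual=T -> ctr[0]=3
Ev 2: PC=6 idx=0 pred=T actual=T -> ctr[0]=3
Ev 3: PC=5 idx=2 pred=T actual=T -> ctr[2]=3
Ev 4: PC=5 idx=2 pred=T actual=T -> ctr[2]=3
Ev 5: PC=6 idx=0 pred=T actual=T -> ctr[0]=3
Ev 6: PC=5 idx=2 pred=T actual=T -> ctr[2]=3
Ev 7: PC=7 idx=1 pred=T actual=T -> ctr[1]=3
Ev 8: PC=5 idx=2 pred=T actual=N -> ctr[2]=2
Ev 9: PC=6 idx=0 pred=T actual=N -> ctr[0]=2
Ev 10: PC=7 idx=1 pred=T actual=T -> ctr[1]=3
Ev 11: PC=5 idx=2 pred=T actual=T -> ctr[2]=3

Answer: 2 3 3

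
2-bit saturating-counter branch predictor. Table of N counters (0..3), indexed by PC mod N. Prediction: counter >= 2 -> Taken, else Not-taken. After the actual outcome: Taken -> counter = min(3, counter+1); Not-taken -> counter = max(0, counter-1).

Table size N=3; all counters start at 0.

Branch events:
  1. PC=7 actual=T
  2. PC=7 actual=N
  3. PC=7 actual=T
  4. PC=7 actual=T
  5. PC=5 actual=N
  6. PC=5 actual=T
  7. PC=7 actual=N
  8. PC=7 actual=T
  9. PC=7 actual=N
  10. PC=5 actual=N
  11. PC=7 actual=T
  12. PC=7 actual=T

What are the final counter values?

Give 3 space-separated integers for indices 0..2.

Answer: 0 3 0

Derivation:
Ev 1: PC=7 idx=1 pred=N actual=T -> ctr[1]=1
Ev 2: PC=7 idx=1 pred=N actual=N -> ctr[1]=0
Ev 3: PC=7 idx=1 pred=N actual=T -> ctr[1]=1
Ev 4: PC=7 idx=1 pred=N actual=T -> ctr[1]=2
Ev 5: PC=5 idx=2 pred=N actual=N -> ctr[2]=0
Ev 6: PC=5 idx=2 pred=N actual=T -> ctr[2]=1
Ev 7: PC=7 idx=1 pred=T actual=N -> ctr[1]=1
Ev 8: PC=7 idx=1 pred=N actual=T -> ctr[1]=2
Ev 9: PC=7 idx=1 pred=T actual=N -> ctr[1]=1
Ev 10: PC=5 idx=2 pred=N actual=N -> ctr[2]=0
Ev 11: PC=7 idx=1 pred=N actual=T -> ctr[1]=2
Ev 12: PC=7 idx=1 pred=T actual=T -> ctr[1]=3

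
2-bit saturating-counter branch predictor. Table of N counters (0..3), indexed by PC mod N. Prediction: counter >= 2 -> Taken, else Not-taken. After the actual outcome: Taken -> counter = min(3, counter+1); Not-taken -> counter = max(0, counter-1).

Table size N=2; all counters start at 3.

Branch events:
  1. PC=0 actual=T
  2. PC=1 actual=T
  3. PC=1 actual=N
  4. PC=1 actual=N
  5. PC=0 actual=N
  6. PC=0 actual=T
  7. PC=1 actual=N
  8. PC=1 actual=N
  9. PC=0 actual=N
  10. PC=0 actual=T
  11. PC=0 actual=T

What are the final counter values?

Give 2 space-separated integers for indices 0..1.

Ev 1: PC=0 idx=0 pred=T actual=T -> ctr[0]=3
Ev 2: PC=1 idx=1 pred=T actual=T -> ctr[1]=3
Ev 3: PC=1 idx=1 pred=T actual=N -> ctr[1]=2
Ev 4: PC=1 idx=1 pred=T actual=N -> ctr[1]=1
Ev 5: PC=0 idx=0 pred=T actual=N -> ctr[0]=2
Ev 6: PC=0 idx=0 pred=T actual=T -> ctr[0]=3
Ev 7: PC=1 idx=1 pred=N actual=N -> ctr[1]=0
Ev 8: PC=1 idx=1 pred=N actual=N -> ctr[1]=0
Ev 9: PC=0 idx=0 pred=T actual=N -> ctr[0]=2
Ev 10: PC=0 idx=0 pred=T actual=T -> ctr[0]=3
Ev 11: PC=0 idx=0 pred=T actual=T -> ctr[0]=3

Answer: 3 0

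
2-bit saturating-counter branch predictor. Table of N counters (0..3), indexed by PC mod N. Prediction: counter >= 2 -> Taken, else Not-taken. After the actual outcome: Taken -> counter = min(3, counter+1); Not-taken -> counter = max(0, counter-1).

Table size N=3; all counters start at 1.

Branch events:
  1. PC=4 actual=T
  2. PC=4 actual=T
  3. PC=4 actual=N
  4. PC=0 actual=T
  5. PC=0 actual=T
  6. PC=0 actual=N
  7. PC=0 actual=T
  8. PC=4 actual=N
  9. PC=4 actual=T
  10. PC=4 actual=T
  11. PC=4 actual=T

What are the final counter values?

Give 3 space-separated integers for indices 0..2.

Answer: 3 3 1

Derivation:
Ev 1: PC=4 idx=1 pred=N actual=T -> ctr[1]=2
Ev 2: PC=4 idx=1 pred=T actual=T -> ctr[1]=3
Ev 3: PC=4 idx=1 pred=T actual=N -> ctr[1]=2
Ev 4: PC=0 idx=0 pred=N actual=T -> ctr[0]=2
Ev 5: PC=0 idx=0 pred=T actual=T -> ctr[0]=3
Ev 6: PC=0 idx=0 pred=T actual=N -> ctr[0]=2
Ev 7: PC=0 idx=0 pred=T actual=T -> ctr[0]=3
Ev 8: PC=4 idx=1 pred=T actual=N -> ctr[1]=1
Ev 9: PC=4 idx=1 pred=N actual=T -> ctr[1]=2
Ev 10: PC=4 idx=1 pred=T actual=T -> ctr[1]=3
Ev 11: PC=4 idx=1 pred=T actual=T -> ctr[1]=3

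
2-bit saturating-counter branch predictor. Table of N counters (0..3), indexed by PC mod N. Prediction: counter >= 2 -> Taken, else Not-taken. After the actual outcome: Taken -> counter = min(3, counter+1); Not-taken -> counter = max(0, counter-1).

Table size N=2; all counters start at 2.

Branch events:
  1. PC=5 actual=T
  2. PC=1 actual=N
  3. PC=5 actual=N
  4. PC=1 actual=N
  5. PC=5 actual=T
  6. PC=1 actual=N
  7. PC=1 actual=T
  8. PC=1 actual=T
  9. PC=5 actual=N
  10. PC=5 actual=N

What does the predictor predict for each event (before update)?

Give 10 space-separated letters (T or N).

Ev 1: PC=5 idx=1 pred=T actual=T -> ctr[1]=3
Ev 2: PC=1 idx=1 pred=T actual=N -> ctr[1]=2
Ev 3: PC=5 idx=1 pred=T actual=N -> ctr[1]=1
Ev 4: PC=1 idx=1 pred=N actual=N -> ctr[1]=0
Ev 5: PC=5 idx=1 pred=N actual=T -> ctr[1]=1
Ev 6: PC=1 idx=1 pred=N actual=N -> ctr[1]=0
Ev 7: PC=1 idx=1 pred=N actual=T -> ctr[1]=1
Ev 8: PC=1 idx=1 pred=N actual=T -> ctr[1]=2
Ev 9: PC=5 idx=1 pred=T actual=N -> ctr[1]=1
Ev 10: PC=5 idx=1 pred=N actual=N -> ctr[1]=0

Answer: T T T N N N N N T N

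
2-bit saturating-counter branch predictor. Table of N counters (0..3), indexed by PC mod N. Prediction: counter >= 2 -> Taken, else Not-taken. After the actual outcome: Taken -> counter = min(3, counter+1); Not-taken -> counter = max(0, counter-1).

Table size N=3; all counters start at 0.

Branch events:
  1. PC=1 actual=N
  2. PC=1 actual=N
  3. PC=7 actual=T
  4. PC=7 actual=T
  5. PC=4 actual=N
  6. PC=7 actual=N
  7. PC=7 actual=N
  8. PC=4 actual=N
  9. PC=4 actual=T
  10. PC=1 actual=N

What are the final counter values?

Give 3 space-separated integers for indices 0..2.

Answer: 0 0 0

Derivation:
Ev 1: PC=1 idx=1 pred=N actual=N -> ctr[1]=0
Ev 2: PC=1 idx=1 pred=N actual=N -> ctr[1]=0
Ev 3: PC=7 idx=1 pred=N actual=T -> ctr[1]=1
Ev 4: PC=7 idx=1 pred=N actual=T -> ctr[1]=2
Ev 5: PC=4 idx=1 pred=T actual=N -> ctr[1]=1
Ev 6: PC=7 idx=1 pred=N actual=N -> ctr[1]=0
Ev 7: PC=7 idx=1 pred=N actual=N -> ctr[1]=0
Ev 8: PC=4 idx=1 pred=N actual=N -> ctr[1]=0
Ev 9: PC=4 idx=1 pred=N actual=T -> ctr[1]=1
Ev 10: PC=1 idx=1 pred=N actual=N -> ctr[1]=0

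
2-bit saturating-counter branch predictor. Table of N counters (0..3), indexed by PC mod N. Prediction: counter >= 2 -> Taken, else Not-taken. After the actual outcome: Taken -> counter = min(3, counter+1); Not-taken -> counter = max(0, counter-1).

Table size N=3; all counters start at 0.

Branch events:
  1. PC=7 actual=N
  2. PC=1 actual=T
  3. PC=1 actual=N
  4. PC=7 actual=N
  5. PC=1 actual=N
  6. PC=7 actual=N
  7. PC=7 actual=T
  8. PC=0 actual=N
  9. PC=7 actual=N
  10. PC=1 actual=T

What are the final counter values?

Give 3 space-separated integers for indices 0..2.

Ev 1: PC=7 idx=1 pred=N actual=N -> ctr[1]=0
Ev 2: PC=1 idx=1 pred=N actual=T -> ctr[1]=1
Ev 3: PC=1 idx=1 pred=N actual=N -> ctr[1]=0
Ev 4: PC=7 idx=1 pred=N actual=N -> ctr[1]=0
Ev 5: PC=1 idx=1 pred=N actual=N -> ctr[1]=0
Ev 6: PC=7 idx=1 pred=N actual=N -> ctr[1]=0
Ev 7: PC=7 idx=1 pred=N actual=T -> ctr[1]=1
Ev 8: PC=0 idx=0 pred=N actual=N -> ctr[0]=0
Ev 9: PC=7 idx=1 pred=N actual=N -> ctr[1]=0
Ev 10: PC=1 idx=1 pred=N actual=T -> ctr[1]=1

Answer: 0 1 0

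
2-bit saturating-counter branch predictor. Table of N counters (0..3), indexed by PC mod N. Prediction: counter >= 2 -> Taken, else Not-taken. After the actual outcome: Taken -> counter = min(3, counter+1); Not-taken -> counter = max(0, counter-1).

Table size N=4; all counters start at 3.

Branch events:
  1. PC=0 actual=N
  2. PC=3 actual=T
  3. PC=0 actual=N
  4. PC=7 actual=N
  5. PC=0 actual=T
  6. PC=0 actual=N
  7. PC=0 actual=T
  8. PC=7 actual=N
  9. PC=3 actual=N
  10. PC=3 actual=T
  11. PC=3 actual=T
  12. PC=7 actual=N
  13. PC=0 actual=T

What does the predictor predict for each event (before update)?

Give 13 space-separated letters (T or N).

Answer: T T T T N T N T N N N T T

Derivation:
Ev 1: PC=0 idx=0 pred=T actual=N -> ctr[0]=2
Ev 2: PC=3 idx=3 pred=T actual=T -> ctr[3]=3
Ev 3: PC=0 idx=0 pred=T actual=N -> ctr[0]=1
Ev 4: PC=7 idx=3 pred=T actual=N -> ctr[3]=2
Ev 5: PC=0 idx=0 pred=N actual=T -> ctr[0]=2
Ev 6: PC=0 idx=0 pred=T actual=N -> ctr[0]=1
Ev 7: PC=0 idx=0 pred=N actual=T -> ctr[0]=2
Ev 8: PC=7 idx=3 pred=T actual=N -> ctr[3]=1
Ev 9: PC=3 idx=3 pred=N actual=N -> ctr[3]=0
Ev 10: PC=3 idx=3 pred=N actual=T -> ctr[3]=1
Ev 11: PC=3 idx=3 pred=N actual=T -> ctr[3]=2
Ev 12: PC=7 idx=3 pred=T actual=N -> ctr[3]=1
Ev 13: PC=0 idx=0 pred=T actual=T -> ctr[0]=3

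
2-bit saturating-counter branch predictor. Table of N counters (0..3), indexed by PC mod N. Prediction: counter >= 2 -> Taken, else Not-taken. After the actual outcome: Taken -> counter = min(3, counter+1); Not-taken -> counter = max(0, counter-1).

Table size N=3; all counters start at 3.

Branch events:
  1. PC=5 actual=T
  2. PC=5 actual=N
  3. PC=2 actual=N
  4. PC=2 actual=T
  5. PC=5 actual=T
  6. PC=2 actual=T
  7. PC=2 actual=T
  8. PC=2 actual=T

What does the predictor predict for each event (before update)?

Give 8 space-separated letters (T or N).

Answer: T T T N T T T T

Derivation:
Ev 1: PC=5 idx=2 pred=T actual=T -> ctr[2]=3
Ev 2: PC=5 idx=2 pred=T actual=N -> ctr[2]=2
Ev 3: PC=2 idx=2 pred=T actual=N -> ctr[2]=1
Ev 4: PC=2 idx=2 pred=N actual=T -> ctr[2]=2
Ev 5: PC=5 idx=2 pred=T actual=T -> ctr[2]=3
Ev 6: PC=2 idx=2 pred=T actual=T -> ctr[2]=3
Ev 7: PC=2 idx=2 pred=T actual=T -> ctr[2]=3
Ev 8: PC=2 idx=2 pred=T actual=T -> ctr[2]=3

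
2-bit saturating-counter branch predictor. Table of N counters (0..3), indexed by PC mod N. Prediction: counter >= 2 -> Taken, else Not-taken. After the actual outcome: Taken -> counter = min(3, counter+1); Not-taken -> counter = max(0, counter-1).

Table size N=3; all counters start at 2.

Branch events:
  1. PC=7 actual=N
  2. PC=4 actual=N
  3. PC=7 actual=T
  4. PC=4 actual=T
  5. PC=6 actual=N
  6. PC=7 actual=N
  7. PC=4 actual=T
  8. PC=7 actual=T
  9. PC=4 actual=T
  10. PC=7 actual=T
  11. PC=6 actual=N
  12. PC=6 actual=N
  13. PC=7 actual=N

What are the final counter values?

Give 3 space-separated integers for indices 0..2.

Ev 1: PC=7 idx=1 pred=T actual=N -> ctr[1]=1
Ev 2: PC=4 idx=1 pred=N actual=N -> ctr[1]=0
Ev 3: PC=7 idx=1 pred=N actual=T -> ctr[1]=1
Ev 4: PC=4 idx=1 pred=N actual=T -> ctr[1]=2
Ev 5: PC=6 idx=0 pred=T actual=N -> ctr[0]=1
Ev 6: PC=7 idx=1 pred=T actual=N -> ctr[1]=1
Ev 7: PC=4 idx=1 pred=N actual=T -> ctr[1]=2
Ev 8: PC=7 idx=1 pred=T actual=T -> ctr[1]=3
Ev 9: PC=4 idx=1 pred=T actual=T -> ctr[1]=3
Ev 10: PC=7 idx=1 pred=T actual=T -> ctr[1]=3
Ev 11: PC=6 idx=0 pred=N actual=N -> ctr[0]=0
Ev 12: PC=6 idx=0 pred=N actual=N -> ctr[0]=0
Ev 13: PC=7 idx=1 pred=T actual=N -> ctr[1]=2

Answer: 0 2 2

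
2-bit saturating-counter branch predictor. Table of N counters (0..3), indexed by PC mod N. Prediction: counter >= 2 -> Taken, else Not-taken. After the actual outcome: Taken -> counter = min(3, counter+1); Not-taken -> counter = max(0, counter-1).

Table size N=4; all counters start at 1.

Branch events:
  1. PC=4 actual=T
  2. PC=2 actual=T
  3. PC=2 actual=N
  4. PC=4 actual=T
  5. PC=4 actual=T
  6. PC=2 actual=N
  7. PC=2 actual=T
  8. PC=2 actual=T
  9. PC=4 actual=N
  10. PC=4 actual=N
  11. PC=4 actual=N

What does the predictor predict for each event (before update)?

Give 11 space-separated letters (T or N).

Ev 1: PC=4 idx=0 pred=N actual=T -> ctr[0]=2
Ev 2: PC=2 idx=2 pred=N actual=T -> ctr[2]=2
Ev 3: PC=2 idx=2 pred=T actual=N -> ctr[2]=1
Ev 4: PC=4 idx=0 pred=T actual=T -> ctr[0]=3
Ev 5: PC=4 idx=0 pred=T actual=T -> ctr[0]=3
Ev 6: PC=2 idx=2 pred=N actual=N -> ctr[2]=0
Ev 7: PC=2 idx=2 pred=N actual=T -> ctr[2]=1
Ev 8: PC=2 idx=2 pred=N actual=T -> ctr[2]=2
Ev 9: PC=4 idx=0 pred=T actual=N -> ctr[0]=2
Ev 10: PC=4 idx=0 pred=T actual=N -> ctr[0]=1
Ev 11: PC=4 idx=0 pred=N actual=N -> ctr[0]=0

Answer: N N T T T N N N T T N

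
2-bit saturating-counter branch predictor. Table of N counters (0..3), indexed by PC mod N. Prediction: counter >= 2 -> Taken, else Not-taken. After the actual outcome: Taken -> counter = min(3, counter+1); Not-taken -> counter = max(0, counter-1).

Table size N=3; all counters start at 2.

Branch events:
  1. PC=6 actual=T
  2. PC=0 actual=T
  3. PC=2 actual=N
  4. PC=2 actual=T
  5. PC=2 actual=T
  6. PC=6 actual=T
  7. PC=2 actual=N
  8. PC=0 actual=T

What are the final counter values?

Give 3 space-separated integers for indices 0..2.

Answer: 3 2 2

Derivation:
Ev 1: PC=6 idx=0 pred=T actual=T -> ctr[0]=3
Ev 2: PC=0 idx=0 pred=T actual=T -> ctr[0]=3
Ev 3: PC=2 idx=2 pred=T actual=N -> ctr[2]=1
Ev 4: PC=2 idx=2 pred=N actual=T -> ctr[2]=2
Ev 5: PC=2 idx=2 pred=T actual=T -> ctr[2]=3
Ev 6: PC=6 idx=0 pred=T actual=T -> ctr[0]=3
Ev 7: PC=2 idx=2 pred=T actual=N -> ctr[2]=2
Ev 8: PC=0 idx=0 pred=T actual=T -> ctr[0]=3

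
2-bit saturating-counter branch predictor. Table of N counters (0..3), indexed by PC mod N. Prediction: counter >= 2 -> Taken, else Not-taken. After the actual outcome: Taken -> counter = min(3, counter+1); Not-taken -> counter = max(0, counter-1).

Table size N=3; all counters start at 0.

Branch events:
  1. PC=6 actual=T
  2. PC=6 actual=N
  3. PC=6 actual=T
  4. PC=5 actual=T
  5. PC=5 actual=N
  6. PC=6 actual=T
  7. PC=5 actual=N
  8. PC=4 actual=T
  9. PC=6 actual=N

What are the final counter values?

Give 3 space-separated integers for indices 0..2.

Ev 1: PC=6 idx=0 pred=N actual=T -> ctr[0]=1
Ev 2: PC=6 idx=0 pred=N actual=N -> ctr[0]=0
Ev 3: PC=6 idx=0 pred=N actual=T -> ctr[0]=1
Ev 4: PC=5 idx=2 pred=N actual=T -> ctr[2]=1
Ev 5: PC=5 idx=2 pred=N actual=N -> ctr[2]=0
Ev 6: PC=6 idx=0 pred=N actual=T -> ctr[0]=2
Ev 7: PC=5 idx=2 pred=N actual=N -> ctr[2]=0
Ev 8: PC=4 idx=1 pred=N actual=T -> ctr[1]=1
Ev 9: PC=6 idx=0 pred=T actual=N -> ctr[0]=1

Answer: 1 1 0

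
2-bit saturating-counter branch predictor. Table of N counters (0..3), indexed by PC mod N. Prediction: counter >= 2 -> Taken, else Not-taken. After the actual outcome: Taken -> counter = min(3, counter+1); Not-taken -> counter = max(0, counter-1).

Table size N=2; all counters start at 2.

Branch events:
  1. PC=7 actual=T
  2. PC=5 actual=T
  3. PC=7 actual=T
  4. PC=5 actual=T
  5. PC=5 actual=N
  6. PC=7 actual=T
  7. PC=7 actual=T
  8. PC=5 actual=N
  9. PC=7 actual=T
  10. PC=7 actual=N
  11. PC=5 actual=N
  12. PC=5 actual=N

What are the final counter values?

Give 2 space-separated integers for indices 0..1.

Answer: 2 0

Derivation:
Ev 1: PC=7 idx=1 pred=T actual=T -> ctr[1]=3
Ev 2: PC=5 idx=1 pred=T actual=T -> ctr[1]=3
Ev 3: PC=7 idx=1 pred=T actual=T -> ctr[1]=3
Ev 4: PC=5 idx=1 pred=T actual=T -> ctr[1]=3
Ev 5: PC=5 idx=1 pred=T actual=N -> ctr[1]=2
Ev 6: PC=7 idx=1 pred=T actual=T -> ctr[1]=3
Ev 7: PC=7 idx=1 pred=T actual=T -> ctr[1]=3
Ev 8: PC=5 idx=1 pred=T actual=N -> ctr[1]=2
Ev 9: PC=7 idx=1 pred=T actual=T -> ctr[1]=3
Ev 10: PC=7 idx=1 pred=T actual=N -> ctr[1]=2
Ev 11: PC=5 idx=1 pred=T actual=N -> ctr[1]=1
Ev 12: PC=5 idx=1 pred=N actual=N -> ctr[1]=0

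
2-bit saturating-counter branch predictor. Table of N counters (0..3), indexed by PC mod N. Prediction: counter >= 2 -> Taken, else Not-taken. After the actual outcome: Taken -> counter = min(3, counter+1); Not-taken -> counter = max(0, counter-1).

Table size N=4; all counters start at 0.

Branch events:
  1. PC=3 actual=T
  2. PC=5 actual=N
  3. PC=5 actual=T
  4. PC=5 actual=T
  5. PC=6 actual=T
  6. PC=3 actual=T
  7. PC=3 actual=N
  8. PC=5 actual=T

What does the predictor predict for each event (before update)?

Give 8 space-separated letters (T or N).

Ev 1: PC=3 idx=3 pred=N actual=T -> ctr[3]=1
Ev 2: PC=5 idx=1 pred=N actual=N -> ctr[1]=0
Ev 3: PC=5 idx=1 pred=N actual=T -> ctr[1]=1
Ev 4: PC=5 idx=1 pred=N actual=T -> ctr[1]=2
Ev 5: PC=6 idx=2 pred=N actual=T -> ctr[2]=1
Ev 6: PC=3 idx=3 pred=N actual=T -> ctr[3]=2
Ev 7: PC=3 idx=3 pred=T actual=N -> ctr[3]=1
Ev 8: PC=5 idx=1 pred=T actual=T -> ctr[1]=3

Answer: N N N N N N T T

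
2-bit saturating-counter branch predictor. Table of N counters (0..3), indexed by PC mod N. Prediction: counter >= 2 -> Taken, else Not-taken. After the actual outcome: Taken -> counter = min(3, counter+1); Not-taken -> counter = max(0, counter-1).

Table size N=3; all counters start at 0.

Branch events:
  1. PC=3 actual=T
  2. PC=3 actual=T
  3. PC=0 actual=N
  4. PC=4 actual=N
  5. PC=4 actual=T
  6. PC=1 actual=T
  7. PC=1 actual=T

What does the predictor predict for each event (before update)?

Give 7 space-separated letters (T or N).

Ev 1: PC=3 idx=0 pred=N actual=T -> ctr[0]=1
Ev 2: PC=3 idx=0 pred=N actual=T -> ctr[0]=2
Ev 3: PC=0 idx=0 pred=T actual=N -> ctr[0]=1
Ev 4: PC=4 idx=1 pred=N actual=N -> ctr[1]=0
Ev 5: PC=4 idx=1 pred=N actual=T -> ctr[1]=1
Ev 6: PC=1 idx=1 pred=N actual=T -> ctr[1]=2
Ev 7: PC=1 idx=1 pred=T actual=T -> ctr[1]=3

Answer: N N T N N N T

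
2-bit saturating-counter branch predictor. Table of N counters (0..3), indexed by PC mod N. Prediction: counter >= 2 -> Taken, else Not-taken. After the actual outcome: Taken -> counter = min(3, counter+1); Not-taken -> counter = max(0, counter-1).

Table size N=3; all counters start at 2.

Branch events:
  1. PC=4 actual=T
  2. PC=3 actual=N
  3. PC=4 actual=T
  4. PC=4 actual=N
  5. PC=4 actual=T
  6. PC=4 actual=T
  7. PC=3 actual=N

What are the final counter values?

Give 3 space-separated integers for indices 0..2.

Answer: 0 3 2

Derivation:
Ev 1: PC=4 idx=1 pred=T actual=T -> ctr[1]=3
Ev 2: PC=3 idx=0 pred=T actual=N -> ctr[0]=1
Ev 3: PC=4 idx=1 pred=T actual=T -> ctr[1]=3
Ev 4: PC=4 idx=1 pred=T actual=N -> ctr[1]=2
Ev 5: PC=4 idx=1 pred=T actual=T -> ctr[1]=3
Ev 6: PC=4 idx=1 pred=T actual=T -> ctr[1]=3
Ev 7: PC=3 idx=0 pred=N actual=N -> ctr[0]=0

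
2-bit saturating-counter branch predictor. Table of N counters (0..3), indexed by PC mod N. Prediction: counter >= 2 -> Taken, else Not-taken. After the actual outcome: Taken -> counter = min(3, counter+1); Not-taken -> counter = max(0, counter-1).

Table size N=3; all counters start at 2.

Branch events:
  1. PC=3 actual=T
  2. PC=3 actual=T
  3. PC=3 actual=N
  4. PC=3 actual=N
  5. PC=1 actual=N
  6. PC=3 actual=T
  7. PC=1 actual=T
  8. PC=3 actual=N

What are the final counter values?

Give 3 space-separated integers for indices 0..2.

Answer: 1 2 2

Derivation:
Ev 1: PC=3 idx=0 pred=T actual=T -> ctr[0]=3
Ev 2: PC=3 idx=0 pred=T actual=T -> ctr[0]=3
Ev 3: PC=3 idx=0 pred=T actual=N -> ctr[0]=2
Ev 4: PC=3 idx=0 pred=T actual=N -> ctr[0]=1
Ev 5: PC=1 idx=1 pred=T actual=N -> ctr[1]=1
Ev 6: PC=3 idx=0 pred=N actual=T -> ctr[0]=2
Ev 7: PC=1 idx=1 pred=N actual=T -> ctr[1]=2
Ev 8: PC=3 idx=0 pred=T actual=N -> ctr[0]=1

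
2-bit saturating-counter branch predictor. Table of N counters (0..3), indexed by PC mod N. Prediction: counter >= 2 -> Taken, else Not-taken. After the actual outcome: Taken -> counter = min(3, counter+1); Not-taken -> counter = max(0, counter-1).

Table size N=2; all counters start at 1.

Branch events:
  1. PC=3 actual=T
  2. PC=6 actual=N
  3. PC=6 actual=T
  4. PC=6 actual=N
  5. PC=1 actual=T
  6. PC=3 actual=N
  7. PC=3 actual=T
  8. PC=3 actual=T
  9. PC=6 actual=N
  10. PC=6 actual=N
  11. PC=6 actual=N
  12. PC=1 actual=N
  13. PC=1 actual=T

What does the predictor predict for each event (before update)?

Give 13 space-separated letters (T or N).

Answer: N N N N T T T T N N N T T

Derivation:
Ev 1: PC=3 idx=1 pred=N actual=T -> ctr[1]=2
Ev 2: PC=6 idx=0 pred=N actual=N -> ctr[0]=0
Ev 3: PC=6 idx=0 pred=N actual=T -> ctr[0]=1
Ev 4: PC=6 idx=0 pred=N actual=N -> ctr[0]=0
Ev 5: PC=1 idx=1 pred=T actual=T -> ctr[1]=3
Ev 6: PC=3 idx=1 pred=T actual=N -> ctr[1]=2
Ev 7: PC=3 idx=1 pred=T actual=T -> ctr[1]=3
Ev 8: PC=3 idx=1 pred=T actual=T -> ctr[1]=3
Ev 9: PC=6 idx=0 pred=N actual=N -> ctr[0]=0
Ev 10: PC=6 idx=0 pred=N actual=N -> ctr[0]=0
Ev 11: PC=6 idx=0 pred=N actual=N -> ctr[0]=0
Ev 12: PC=1 idx=1 pred=T actual=N -> ctr[1]=2
Ev 13: PC=1 idx=1 pred=T actual=T -> ctr[1]=3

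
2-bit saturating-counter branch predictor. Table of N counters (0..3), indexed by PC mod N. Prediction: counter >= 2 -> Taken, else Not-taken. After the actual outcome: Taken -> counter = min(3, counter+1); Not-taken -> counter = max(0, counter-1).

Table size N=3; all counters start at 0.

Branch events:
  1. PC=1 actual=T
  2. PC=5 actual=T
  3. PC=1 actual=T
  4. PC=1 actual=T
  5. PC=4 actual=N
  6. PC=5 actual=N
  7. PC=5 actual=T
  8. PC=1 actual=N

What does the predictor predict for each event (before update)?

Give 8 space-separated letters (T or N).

Answer: N N N T T N N T

Derivation:
Ev 1: PC=1 idx=1 pred=N actual=T -> ctr[1]=1
Ev 2: PC=5 idx=2 pred=N actual=T -> ctr[2]=1
Ev 3: PC=1 idx=1 pred=N actual=T -> ctr[1]=2
Ev 4: PC=1 idx=1 pred=T actual=T -> ctr[1]=3
Ev 5: PC=4 idx=1 pred=T actual=N -> ctr[1]=2
Ev 6: PC=5 idx=2 pred=N actual=N -> ctr[2]=0
Ev 7: PC=5 idx=2 pred=N actual=T -> ctr[2]=1
Ev 8: PC=1 idx=1 pred=T actual=N -> ctr[1]=1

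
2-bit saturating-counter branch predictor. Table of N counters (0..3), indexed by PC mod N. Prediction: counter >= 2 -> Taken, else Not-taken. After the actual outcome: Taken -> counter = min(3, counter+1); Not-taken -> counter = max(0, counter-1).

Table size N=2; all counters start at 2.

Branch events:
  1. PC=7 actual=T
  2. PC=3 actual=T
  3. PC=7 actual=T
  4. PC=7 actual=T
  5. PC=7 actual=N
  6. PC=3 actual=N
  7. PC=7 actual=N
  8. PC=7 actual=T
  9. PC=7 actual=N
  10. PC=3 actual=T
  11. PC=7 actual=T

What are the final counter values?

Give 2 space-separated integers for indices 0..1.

Ev 1: PC=7 idx=1 pred=T actual=T -> ctr[1]=3
Ev 2: PC=3 idx=1 pred=T actual=T -> ctr[1]=3
Ev 3: PC=7 idx=1 pred=T actual=T -> ctr[1]=3
Ev 4: PC=7 idx=1 pred=T actual=T -> ctr[1]=3
Ev 5: PC=7 idx=1 pred=T actual=N -> ctr[1]=2
Ev 6: PC=3 idx=1 pred=T actual=N -> ctr[1]=1
Ev 7: PC=7 idx=1 pred=N actual=N -> ctr[1]=0
Ev 8: PC=7 idx=1 pred=N actual=T -> ctr[1]=1
Ev 9: PC=7 idx=1 pred=N actual=N -> ctr[1]=0
Ev 10: PC=3 idx=1 pred=N actual=T -> ctr[1]=1
Ev 11: PC=7 idx=1 pred=N actual=T -> ctr[1]=2

Answer: 2 2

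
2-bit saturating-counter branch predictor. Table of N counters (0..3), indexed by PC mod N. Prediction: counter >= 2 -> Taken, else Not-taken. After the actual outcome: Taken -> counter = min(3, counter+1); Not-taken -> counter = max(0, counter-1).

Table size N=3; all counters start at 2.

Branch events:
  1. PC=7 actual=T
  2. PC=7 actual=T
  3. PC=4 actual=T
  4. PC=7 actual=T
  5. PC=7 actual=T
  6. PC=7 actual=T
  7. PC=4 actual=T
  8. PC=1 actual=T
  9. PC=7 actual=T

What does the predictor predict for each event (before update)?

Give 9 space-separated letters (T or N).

Ev 1: PC=7 idx=1 pred=T actual=T -> ctr[1]=3
Ev 2: PC=7 idx=1 pred=T actual=T -> ctr[1]=3
Ev 3: PC=4 idx=1 pred=T actual=T -> ctr[1]=3
Ev 4: PC=7 idx=1 pred=T actual=T -> ctr[1]=3
Ev 5: PC=7 idx=1 pred=T actual=T -> ctr[1]=3
Ev 6: PC=7 idx=1 pred=T actual=T -> ctr[1]=3
Ev 7: PC=4 idx=1 pred=T actual=T -> ctr[1]=3
Ev 8: PC=1 idx=1 pred=T actual=T -> ctr[1]=3
Ev 9: PC=7 idx=1 pred=T actual=T -> ctr[1]=3

Answer: T T T T T T T T T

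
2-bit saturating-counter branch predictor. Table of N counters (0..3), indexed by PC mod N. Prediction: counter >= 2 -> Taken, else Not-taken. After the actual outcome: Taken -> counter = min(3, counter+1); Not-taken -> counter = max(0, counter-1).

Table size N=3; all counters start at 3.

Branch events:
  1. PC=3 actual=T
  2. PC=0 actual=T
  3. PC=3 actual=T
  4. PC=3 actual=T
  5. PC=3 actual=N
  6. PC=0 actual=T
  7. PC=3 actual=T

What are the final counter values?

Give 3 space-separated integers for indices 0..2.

Answer: 3 3 3

Derivation:
Ev 1: PC=3 idx=0 pred=T actual=T -> ctr[0]=3
Ev 2: PC=0 idx=0 pred=T actual=T -> ctr[0]=3
Ev 3: PC=3 idx=0 pred=T actual=T -> ctr[0]=3
Ev 4: PC=3 idx=0 pred=T actual=T -> ctr[0]=3
Ev 5: PC=3 idx=0 pred=T actual=N -> ctr[0]=2
Ev 6: PC=0 idx=0 pred=T actual=T -> ctr[0]=3
Ev 7: PC=3 idx=0 pred=T actual=T -> ctr[0]=3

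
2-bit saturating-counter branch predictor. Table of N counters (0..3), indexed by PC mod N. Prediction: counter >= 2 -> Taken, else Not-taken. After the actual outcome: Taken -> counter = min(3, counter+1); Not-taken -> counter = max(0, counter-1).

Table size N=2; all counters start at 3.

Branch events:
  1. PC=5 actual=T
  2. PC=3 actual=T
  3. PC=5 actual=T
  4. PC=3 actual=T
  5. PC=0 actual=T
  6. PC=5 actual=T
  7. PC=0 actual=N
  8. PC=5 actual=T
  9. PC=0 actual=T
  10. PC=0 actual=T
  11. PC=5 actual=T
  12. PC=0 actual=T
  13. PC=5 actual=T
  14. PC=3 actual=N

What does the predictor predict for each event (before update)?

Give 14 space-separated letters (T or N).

Answer: T T T T T T T T T T T T T T

Derivation:
Ev 1: PC=5 idx=1 pred=T actual=T -> ctr[1]=3
Ev 2: PC=3 idx=1 pred=T actual=T -> ctr[1]=3
Ev 3: PC=5 idx=1 pred=T actual=T -> ctr[1]=3
Ev 4: PC=3 idx=1 pred=T actual=T -> ctr[1]=3
Ev 5: PC=0 idx=0 pred=T actual=T -> ctr[0]=3
Ev 6: PC=5 idx=1 pred=T actual=T -> ctr[1]=3
Ev 7: PC=0 idx=0 pred=T actual=N -> ctr[0]=2
Ev 8: PC=5 idx=1 pred=T actual=T -> ctr[1]=3
Ev 9: PC=0 idx=0 pred=T actual=T -> ctr[0]=3
Ev 10: PC=0 idx=0 pred=T actual=T -> ctr[0]=3
Ev 11: PC=5 idx=1 pred=T actual=T -> ctr[1]=3
Ev 12: PC=0 idx=0 pred=T actual=T -> ctr[0]=3
Ev 13: PC=5 idx=1 pred=T actual=T -> ctr[1]=3
Ev 14: PC=3 idx=1 pred=T actual=N -> ctr[1]=2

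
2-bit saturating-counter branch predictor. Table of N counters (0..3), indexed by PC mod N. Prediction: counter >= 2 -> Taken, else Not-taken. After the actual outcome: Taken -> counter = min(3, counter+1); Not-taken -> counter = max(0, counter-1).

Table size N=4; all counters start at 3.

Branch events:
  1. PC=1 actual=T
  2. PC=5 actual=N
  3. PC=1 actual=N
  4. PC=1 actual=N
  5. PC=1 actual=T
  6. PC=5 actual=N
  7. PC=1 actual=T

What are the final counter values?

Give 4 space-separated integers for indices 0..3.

Ev 1: PC=1 idx=1 pred=T actual=T -> ctr[1]=3
Ev 2: PC=5 idx=1 pred=T actual=N -> ctr[1]=2
Ev 3: PC=1 idx=1 pred=T actual=N -> ctr[1]=1
Ev 4: PC=1 idx=1 pred=N actual=N -> ctr[1]=0
Ev 5: PC=1 idx=1 pred=N actual=T -> ctr[1]=1
Ev 6: PC=5 idx=1 pred=N actual=N -> ctr[1]=0
Ev 7: PC=1 idx=1 pred=N actual=T -> ctr[1]=1

Answer: 3 1 3 3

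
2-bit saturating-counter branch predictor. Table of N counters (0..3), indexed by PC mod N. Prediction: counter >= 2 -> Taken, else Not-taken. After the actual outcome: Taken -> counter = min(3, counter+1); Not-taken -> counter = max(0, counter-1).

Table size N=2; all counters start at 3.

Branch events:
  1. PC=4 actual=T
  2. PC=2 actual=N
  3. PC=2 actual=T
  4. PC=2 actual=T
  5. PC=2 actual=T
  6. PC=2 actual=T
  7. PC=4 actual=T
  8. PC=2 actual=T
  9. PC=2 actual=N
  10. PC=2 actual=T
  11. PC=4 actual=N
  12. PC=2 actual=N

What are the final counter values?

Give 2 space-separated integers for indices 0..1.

Answer: 1 3

Derivation:
Ev 1: PC=4 idx=0 pred=T actual=T -> ctr[0]=3
Ev 2: PC=2 idx=0 pred=T actual=N -> ctr[0]=2
Ev 3: PC=2 idx=0 pred=T actual=T -> ctr[0]=3
Ev 4: PC=2 idx=0 pred=T actual=T -> ctr[0]=3
Ev 5: PC=2 idx=0 pred=T actual=T -> ctr[0]=3
Ev 6: PC=2 idx=0 pred=T actual=T -> ctr[0]=3
Ev 7: PC=4 idx=0 pred=T actual=T -> ctr[0]=3
Ev 8: PC=2 idx=0 pred=T actual=T -> ctr[0]=3
Ev 9: PC=2 idx=0 pred=T actual=N -> ctr[0]=2
Ev 10: PC=2 idx=0 pred=T actual=T -> ctr[0]=3
Ev 11: PC=4 idx=0 pred=T actual=N -> ctr[0]=2
Ev 12: PC=2 idx=0 pred=T actual=N -> ctr[0]=1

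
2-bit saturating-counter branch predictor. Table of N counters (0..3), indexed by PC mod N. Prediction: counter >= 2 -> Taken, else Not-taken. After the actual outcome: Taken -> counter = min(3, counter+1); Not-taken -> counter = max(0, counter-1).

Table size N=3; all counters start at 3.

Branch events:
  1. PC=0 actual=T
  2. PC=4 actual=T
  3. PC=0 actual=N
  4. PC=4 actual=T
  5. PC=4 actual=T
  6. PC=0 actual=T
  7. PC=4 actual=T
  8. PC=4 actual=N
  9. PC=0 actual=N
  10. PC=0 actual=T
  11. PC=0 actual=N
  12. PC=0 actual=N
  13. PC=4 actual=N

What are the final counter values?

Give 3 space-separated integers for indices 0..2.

Answer: 1 1 3

Derivation:
Ev 1: PC=0 idx=0 pred=T actual=T -> ctr[0]=3
Ev 2: PC=4 idx=1 pred=T actual=T -> ctr[1]=3
Ev 3: PC=0 idx=0 pred=T actual=N -> ctr[0]=2
Ev 4: PC=4 idx=1 pred=T actual=T -> ctr[1]=3
Ev 5: PC=4 idx=1 pred=T actual=T -> ctr[1]=3
Ev 6: PC=0 idx=0 pred=T actual=T -> ctr[0]=3
Ev 7: PC=4 idx=1 pred=T actual=T -> ctr[1]=3
Ev 8: PC=4 idx=1 pred=T actual=N -> ctr[1]=2
Ev 9: PC=0 idx=0 pred=T actual=N -> ctr[0]=2
Ev 10: PC=0 idx=0 pred=T actual=T -> ctr[0]=3
Ev 11: PC=0 idx=0 pred=T actual=N -> ctr[0]=2
Ev 12: PC=0 idx=0 pred=T actual=N -> ctr[0]=1
Ev 13: PC=4 idx=1 pred=T actual=N -> ctr[1]=1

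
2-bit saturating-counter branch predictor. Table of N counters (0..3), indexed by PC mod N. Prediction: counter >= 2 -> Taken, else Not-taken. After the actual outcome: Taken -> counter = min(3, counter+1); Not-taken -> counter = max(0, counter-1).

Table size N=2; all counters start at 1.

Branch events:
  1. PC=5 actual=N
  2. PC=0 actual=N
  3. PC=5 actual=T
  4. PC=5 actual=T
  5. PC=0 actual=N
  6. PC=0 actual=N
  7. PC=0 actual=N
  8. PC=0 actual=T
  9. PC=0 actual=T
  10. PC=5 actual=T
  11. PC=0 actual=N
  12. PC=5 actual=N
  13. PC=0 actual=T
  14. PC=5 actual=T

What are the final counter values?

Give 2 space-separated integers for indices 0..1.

Answer: 2 3

Derivation:
Ev 1: PC=5 idx=1 pred=N actual=N -> ctr[1]=0
Ev 2: PC=0 idx=0 pred=N actual=N -> ctr[0]=0
Ev 3: PC=5 idx=1 pred=N actual=T -> ctr[1]=1
Ev 4: PC=5 idx=1 pred=N actual=T -> ctr[1]=2
Ev 5: PC=0 idx=0 pred=N actual=N -> ctr[0]=0
Ev 6: PC=0 idx=0 pred=N actual=N -> ctr[0]=0
Ev 7: PC=0 idx=0 pred=N actual=N -> ctr[0]=0
Ev 8: PC=0 idx=0 pred=N actual=T -> ctr[0]=1
Ev 9: PC=0 idx=0 pred=N actual=T -> ctr[0]=2
Ev 10: PC=5 idx=1 pred=T actual=T -> ctr[1]=3
Ev 11: PC=0 idx=0 pred=T actual=N -> ctr[0]=1
Ev 12: PC=5 idx=1 pred=T actual=N -> ctr[1]=2
Ev 13: PC=0 idx=0 pred=N actual=T -> ctr[0]=2
Ev 14: PC=5 idx=1 pred=T actual=T -> ctr[1]=3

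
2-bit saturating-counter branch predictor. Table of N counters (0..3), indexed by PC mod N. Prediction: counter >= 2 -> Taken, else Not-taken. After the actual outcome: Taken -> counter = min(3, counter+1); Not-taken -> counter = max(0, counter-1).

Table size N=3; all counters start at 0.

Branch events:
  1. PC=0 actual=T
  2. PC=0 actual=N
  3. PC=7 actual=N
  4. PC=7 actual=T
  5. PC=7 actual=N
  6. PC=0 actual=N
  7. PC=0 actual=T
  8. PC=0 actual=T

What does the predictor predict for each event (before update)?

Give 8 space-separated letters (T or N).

Answer: N N N N N N N N

Derivation:
Ev 1: PC=0 idx=0 pred=N actual=T -> ctr[0]=1
Ev 2: PC=0 idx=0 pred=N actual=N -> ctr[0]=0
Ev 3: PC=7 idx=1 pred=N actual=N -> ctr[1]=0
Ev 4: PC=7 idx=1 pred=N actual=T -> ctr[1]=1
Ev 5: PC=7 idx=1 pred=N actual=N -> ctr[1]=0
Ev 6: PC=0 idx=0 pred=N actual=N -> ctr[0]=0
Ev 7: PC=0 idx=0 pred=N actual=T -> ctr[0]=1
Ev 8: PC=0 idx=0 pred=N actual=T -> ctr[0]=2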